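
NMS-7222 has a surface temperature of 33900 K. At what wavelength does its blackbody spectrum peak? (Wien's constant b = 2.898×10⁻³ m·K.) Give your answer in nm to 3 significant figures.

85.5 nm

λ_max = b/T = 2.898×10⁻³ / 33900 = 8.55×10^-8 m = 85.49 nm.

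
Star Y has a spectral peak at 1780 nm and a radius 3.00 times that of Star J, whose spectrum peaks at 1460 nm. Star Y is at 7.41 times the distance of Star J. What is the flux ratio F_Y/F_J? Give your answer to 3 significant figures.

Wien's law: T_Y/T_J = λ_J/λ_Y = 1460/1780 = 0.8202.
L_Y/L_J = (R_Y/R_J)²(T_Y/T_J)⁴ = (3.00)²(0.8202)⁴ = 4.074.
F_Y/F_J = (L_Y/L_J)/(d_Y/d_J)² = 4.074/(7.41)² = 0.07419.

0.0742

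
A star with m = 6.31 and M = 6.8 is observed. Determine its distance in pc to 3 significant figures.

7.98 pc

m − M = 5 log₁₀(d/10 pc)
6.31 − (6.8) = -0.49 = 5 log₁₀(d/10)
d = 10 × 10^(-0.49/5) = 10 × 10^-0.098 = 7.980 pc.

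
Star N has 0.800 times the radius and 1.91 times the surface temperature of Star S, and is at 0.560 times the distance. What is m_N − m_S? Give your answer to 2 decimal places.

L_N/L_S = (0.800)²(1.91)⁴ = 8.518.
F_N/F_S = (L_N/L_S)/(d_N/d_S)² = 8.518/0.3136 = 27.16.
m_N − m_S = −2.5 log₁₀(27.16) = -3.58.

-3.58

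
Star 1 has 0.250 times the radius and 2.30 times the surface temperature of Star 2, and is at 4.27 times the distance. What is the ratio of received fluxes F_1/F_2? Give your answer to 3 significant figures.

L_1/L_2 = (R_1/R_2)²(T_1/T_2)⁴ = (0.250)² × (2.30)⁴ = 1.749.
F_1/F_2 = (L_1/L_2)/(d_1/d_2)² = 1.749 / (4.27)² = 0.09593.

0.0959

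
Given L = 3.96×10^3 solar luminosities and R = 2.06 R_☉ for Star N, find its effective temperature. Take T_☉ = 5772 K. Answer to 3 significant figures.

T/T_☉ = (L/L_☉)^(1/4) / (R/R_☉)^(1/2)
T = 5772 × (3.96×10^3)^(1/4) / √(2.06) = 5772 × 7.933 / 1.435 = 3.190×10^4 K.

3.19×10^4 K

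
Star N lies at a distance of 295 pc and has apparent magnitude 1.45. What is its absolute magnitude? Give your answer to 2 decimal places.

M = m − 5 log₁₀(d/10 pc) = 1.45 − 5 log₁₀(295/10)
  = 1.45 − 5 × 1.470 = 1.45 − 7.35 = -5.90.

-5.90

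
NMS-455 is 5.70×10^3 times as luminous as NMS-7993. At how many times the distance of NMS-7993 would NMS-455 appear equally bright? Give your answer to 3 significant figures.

Equal flux requires L_NMS-455/d_NMS-455² = L_NMS-7993/d_NMS-7993², so d_NMS-455/d_NMS-7993 = √(L_NMS-455/L_NMS-7993)
= √(5.70×10^3) = 75.50.

75.5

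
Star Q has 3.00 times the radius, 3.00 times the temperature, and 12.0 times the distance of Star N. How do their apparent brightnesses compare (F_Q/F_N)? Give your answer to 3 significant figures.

L_Q/L_N = (R_Q/R_N)²(T_Q/T_N)⁴ = (3.00)² × (3.00)⁴ = 729.0.
F_Q/F_N = (L_Q/L_N)/(d_Q/d_N)² = 729.0 / (12.0)² = 5.062.

5.06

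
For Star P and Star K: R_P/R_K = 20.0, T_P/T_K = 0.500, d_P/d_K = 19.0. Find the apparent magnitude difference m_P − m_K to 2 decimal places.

L_P/L_K = (20.0)²(0.500)⁴ = 25.00.
F_P/F_K = (L_P/L_K)/(d_P/d_K)² = 25.00/361.0 = 0.06925.
m_P − m_K = −2.5 log₁₀(0.06925) = 2.90.

2.90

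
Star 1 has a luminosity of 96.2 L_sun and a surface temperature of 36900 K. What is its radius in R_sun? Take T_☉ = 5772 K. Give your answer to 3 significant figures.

R/R_☉ = √(L/L_☉) / (T/T_☉)² = √(96.2) / (6.393)²
       = 9.808 / 40.87 = 0.2400.

0.240 R_sun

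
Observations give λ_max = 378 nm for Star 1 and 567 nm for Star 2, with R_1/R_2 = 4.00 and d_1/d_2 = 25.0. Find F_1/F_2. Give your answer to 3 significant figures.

0.130

Wien's law: T_1/T_2 = λ_2/λ_1 = 567/378 = 1.500.
L_1/L_2 = (R_1/R_2)²(T_1/T_2)⁴ = (4.00)²(1.500)⁴ = 81.00.
F_1/F_2 = (L_1/L_2)/(d_1/d_2)² = 81.00/(25.0)² = 0.1296.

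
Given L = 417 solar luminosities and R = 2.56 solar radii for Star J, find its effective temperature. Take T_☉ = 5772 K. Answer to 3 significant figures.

1.63×10^4 K

T/T_☉ = (L/L_☉)^(1/4) / (R/R_☉)^(1/2)
T = 5772 × (417)^(1/4) / √(2.56) = 5772 × 4.519 / 1.600 = 1.630×10^4 K.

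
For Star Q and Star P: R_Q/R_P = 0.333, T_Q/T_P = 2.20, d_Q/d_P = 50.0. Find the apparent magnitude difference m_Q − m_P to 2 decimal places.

7.46

L_Q/L_P = (0.333)²(2.20)⁴ = 2.598.
F_Q/F_P = (L_Q/L_P)/(d_Q/d_P)² = 2.598/2500 = 0.001039.
m_Q − m_P = −2.5 log₁₀(0.001039) = 7.46.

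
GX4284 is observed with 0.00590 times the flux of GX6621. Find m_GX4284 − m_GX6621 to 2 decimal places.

m_GX4284 − m_GX6621 = −2.5 log₁₀(F_GX4284/F_GX6621) = −2.5 log₁₀(0.00590) = −2.5 × (-2.229) = 5.573.

5.57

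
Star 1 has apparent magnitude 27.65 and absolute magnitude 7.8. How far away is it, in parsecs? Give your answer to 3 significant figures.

m − M = 5 log₁₀(d/10 pc)
27.65 − (7.8) = 19.85 = 5 log₁₀(d/10)
d = 10 × 10^(19.85/5) = 10 × 10^3.970 = 9.333×10^4 pc.

9.33×10^4 pc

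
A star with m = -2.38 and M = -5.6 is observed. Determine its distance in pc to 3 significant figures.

44.1 pc

m − M = 5 log₁₀(d/10 pc)
-2.38 − (-5.6) = 3.22 = 5 log₁₀(d/10)
d = 10 × 10^(3.22/5) = 10 × 10^0.644 = 44.06 pc.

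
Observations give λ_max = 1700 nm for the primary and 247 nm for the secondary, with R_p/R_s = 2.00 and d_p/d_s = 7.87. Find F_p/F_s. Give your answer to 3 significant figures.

2.88×10^-5

Wien's law: T_p/T_s = λ_s/λ_p = 247/1700 = 0.1453.
L_p/L_s = (R_p/R_s)²(T_p/T_s)⁴ = (2.00)²(0.1453)⁴ = 0.001783.
F_p/F_s = (L_p/L_s)/(d_p/d_s)² = 0.001783/(7.87)² = 2.878×10^-5.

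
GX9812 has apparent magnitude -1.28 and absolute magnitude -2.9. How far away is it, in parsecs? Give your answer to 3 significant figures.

21.1 pc

m − M = 5 log₁₀(d/10 pc)
-1.28 − (-2.9) = 1.62 = 5 log₁₀(d/10)
d = 10 × 10^(1.62/5) = 10 × 10^0.324 = 21.09 pc.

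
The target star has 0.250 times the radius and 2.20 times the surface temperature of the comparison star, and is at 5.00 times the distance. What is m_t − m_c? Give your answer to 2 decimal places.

L_t/L_c = (0.250)²(2.20)⁴ = 1.464.
F_t/F_c = (L_t/L_c)/(d_t/d_c)² = 1.464/25.00 = 0.05856.
m_t − m_c = −2.5 log₁₀(0.05856) = 3.08.

3.08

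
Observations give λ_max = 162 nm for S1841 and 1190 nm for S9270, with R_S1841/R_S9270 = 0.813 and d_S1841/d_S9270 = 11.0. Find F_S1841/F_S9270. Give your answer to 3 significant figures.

15.9

Wien's law: T_S1841/T_S9270 = λ_S9270/λ_S1841 = 1190/162 = 7.346.
L_S1841/L_S9270 = (R_S1841/R_S9270)²(T_S1841/T_S9270)⁴ = (0.813)²(7.346)⁴ = 1924.
F_S1841/F_S9270 = (L_S1841/L_S9270)/(d_S1841/d_S9270)² = 1924/(11.0)² = 15.90.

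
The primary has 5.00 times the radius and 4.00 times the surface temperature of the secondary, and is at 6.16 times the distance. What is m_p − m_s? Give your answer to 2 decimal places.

L_p/L_s = (5.00)²(4.00)⁴ = 6400.
F_p/F_s = (L_p/L_s)/(d_p/d_s)² = 6400/37.95 = 168.7.
m_p − m_s = −2.5 log₁₀(168.7) = -5.57.

-5.57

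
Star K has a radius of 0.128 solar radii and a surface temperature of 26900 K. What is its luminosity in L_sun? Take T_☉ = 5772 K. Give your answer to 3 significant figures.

7.73 L_sun

L/L_☉ = (R/R_☉)² (T/T_☉)⁴ = (0.128)² × (26900/5772)⁴
       = 0.01638 × (4.660)⁴ = 0.01638 × 471.7 = 7.729.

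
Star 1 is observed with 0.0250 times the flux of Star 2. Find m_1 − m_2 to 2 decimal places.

m_1 − m_2 = −2.5 log₁₀(F_1/F_2) = −2.5 log₁₀(0.0250) = −2.5 × (-1.602) = 4.005.

4.01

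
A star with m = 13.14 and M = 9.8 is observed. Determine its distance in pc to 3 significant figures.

m − M = 5 log₁₀(d/10 pc)
13.14 − (9.8) = 3.34 = 5 log₁₀(d/10)
d = 10 × 10^(3.34/5) = 10 × 10^0.668 = 46.56 pc.

46.6 pc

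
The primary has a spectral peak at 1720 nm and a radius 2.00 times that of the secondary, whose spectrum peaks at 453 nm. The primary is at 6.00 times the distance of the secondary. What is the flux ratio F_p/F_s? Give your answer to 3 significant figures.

Wien's law: T_p/T_s = λ_s/λ_p = 453/1720 = 0.2634.
L_p/L_s = (R_p/R_s)²(T_p/T_s)⁴ = (2.00)²(0.2634)⁴ = 0.01925.
F_p/F_s = (L_p/L_s)/(d_p/d_s)² = 0.01925/(6.00)² = 5.346×10^-4.

5.35×10^-4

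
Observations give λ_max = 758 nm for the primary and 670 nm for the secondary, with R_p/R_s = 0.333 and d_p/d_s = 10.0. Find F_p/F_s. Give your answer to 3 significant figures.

Wien's law: T_p/T_s = λ_s/λ_p = 670/758 = 0.8839.
L_p/L_s = (R_p/R_s)²(T_p/T_s)⁴ = (0.333)²(0.8839)⁴ = 0.06769.
F_p/F_s = (L_p/L_s)/(d_p/d_s)² = 0.06769/(10.0)² = 6.769×10^-4.

6.77×10^-4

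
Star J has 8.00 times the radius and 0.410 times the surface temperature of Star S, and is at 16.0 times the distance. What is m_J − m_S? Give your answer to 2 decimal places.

L_J/L_S = (8.00)²(0.410)⁴ = 1.808.
F_J/F_S = (L_J/L_S)/(d_J/d_S)² = 1.808/256.0 = 0.007064.
m_J − m_S = −2.5 log₁₀(0.007064) = 5.38.

5.38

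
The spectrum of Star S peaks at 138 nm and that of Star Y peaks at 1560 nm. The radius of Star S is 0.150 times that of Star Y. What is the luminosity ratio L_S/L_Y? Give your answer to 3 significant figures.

367

Wien's law gives T ∝ 1/λ_max, so T_S/T_Y = λ_Y/λ_S = 1560/138 = 11.30.
Then L ∝ R²T⁴ gives L_S/L_Y = (0.150)² × (11.30)⁴ = 0.02250 × 1.633×10^4 = 367.4.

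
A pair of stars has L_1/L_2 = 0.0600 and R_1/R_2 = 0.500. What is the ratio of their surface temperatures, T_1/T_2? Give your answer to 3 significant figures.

L ∝ R²T⁴ gives T ∝ (L/R²)^(1/4), so
T_1/T_2 = (0.0600 / 0.500²)^(1/4) = (0.2400)^(1/4) = 0.6999.

0.700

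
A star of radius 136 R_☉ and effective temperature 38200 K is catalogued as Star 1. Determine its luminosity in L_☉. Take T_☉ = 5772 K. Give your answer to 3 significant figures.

3.55×10^7 L_☉

L/L_☉ = (R/R_☉)² (T/T_☉)⁴ = (136)² × (38200/5772)⁴
       = 1.850×10^4 × (6.618)⁴ = 1.850×10^4 × 1918 = 3.548×10^7.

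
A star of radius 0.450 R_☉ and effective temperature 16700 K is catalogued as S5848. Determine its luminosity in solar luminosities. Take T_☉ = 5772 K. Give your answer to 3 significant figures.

L/L_☉ = (R/R_☉)² (T/T_☉)⁴ = (0.450)² × (16700/5772)⁴
       = 0.2025 × (2.893)⁴ = 0.2025 × 70.07 = 14.19.

14.2 solar luminosities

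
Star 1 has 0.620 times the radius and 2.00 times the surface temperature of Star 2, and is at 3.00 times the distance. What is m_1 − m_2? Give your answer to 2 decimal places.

0.41

L_1/L_2 = (0.620)²(2.00)⁴ = 6.150.
F_1/F_2 = (L_1/L_2)/(d_1/d_2)² = 6.150/9.000 = 0.6834.
m_1 − m_2 = −2.5 log₁₀(0.6834) = 0.41.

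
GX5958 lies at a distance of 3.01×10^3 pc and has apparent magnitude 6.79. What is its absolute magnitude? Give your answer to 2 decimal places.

M = m − 5 log₁₀(d/10 pc) = 6.79 − 5 log₁₀(3.01×10^3/10)
  = 6.79 − 5 × 2.479 = 6.79 − 12.39 = -5.60.

-5.60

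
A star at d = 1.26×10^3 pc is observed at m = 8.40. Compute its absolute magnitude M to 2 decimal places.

-2.10

M = m − 5 log₁₀(d/10 pc) = 8.40 − 5 log₁₀(1.26×10^3/10)
  = 8.40 − 5 × 2.100 = 8.40 − 10.50 = -2.10.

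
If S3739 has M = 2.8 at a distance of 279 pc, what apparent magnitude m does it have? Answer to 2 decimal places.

m = M + 5 log₁₀(d/10 pc) = 2.8 + 5 log₁₀(279/10)
  = 2.8 + 5 × 1.446 = 2.8 + 7.23 = 10.03.

10.03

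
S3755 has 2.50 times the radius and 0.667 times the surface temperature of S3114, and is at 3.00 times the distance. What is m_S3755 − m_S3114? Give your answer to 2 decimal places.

L_S3755/L_S3114 = (2.50)²(0.667)⁴ = 1.237.
F_S3755/F_S3114 = (L_S3755/L_S3114)/(d_S3755/d_S3114)² = 1.237/9.000 = 0.1374.
m_S3755 − m_S3114 = −2.5 log₁₀(0.1374) = 2.15.

2.15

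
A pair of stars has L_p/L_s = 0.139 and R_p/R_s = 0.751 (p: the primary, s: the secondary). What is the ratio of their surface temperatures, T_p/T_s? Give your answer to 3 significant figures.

0.705

L ∝ R²T⁴ gives T ∝ (L/R²)^(1/4), so
T_p/T_s = (0.139 / 0.751²)^(1/4) = (0.2465)^(1/4) = 0.7046.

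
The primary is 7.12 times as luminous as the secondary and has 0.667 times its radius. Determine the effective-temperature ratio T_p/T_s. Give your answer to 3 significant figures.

2.00

L ∝ R²T⁴ gives T ∝ (L/R²)^(1/4), so
T_p/T_s = (7.12 / 0.667²)^(1/4) = (16.00)^(1/4) = 2.000.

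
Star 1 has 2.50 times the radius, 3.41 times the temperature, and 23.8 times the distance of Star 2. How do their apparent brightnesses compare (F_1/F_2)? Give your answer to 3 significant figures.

L_1/L_2 = (R_1/R_2)²(T_1/T_2)⁴ = (2.50)² × (3.41)⁴ = 845.1.
F_1/F_2 = (L_1/L_2)/(d_1/d_2)² = 845.1 / (23.8)² = 1.492.

1.49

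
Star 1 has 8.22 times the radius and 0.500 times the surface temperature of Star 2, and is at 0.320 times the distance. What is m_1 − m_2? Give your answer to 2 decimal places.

L_1/L_2 = (8.22)²(0.500)⁴ = 4.223.
F_1/F_2 = (L_1/L_2)/(d_1/d_2)² = 4.223/0.1024 = 41.24.
m_1 − m_2 = −2.5 log₁₀(41.24) = -4.04.

-4.04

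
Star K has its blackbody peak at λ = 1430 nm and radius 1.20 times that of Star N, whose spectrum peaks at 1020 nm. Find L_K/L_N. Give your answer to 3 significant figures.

0.373

Wien's law gives T ∝ 1/λ_max, so T_K/T_N = λ_N/λ_K = 1020/1430 = 0.7133.
Then L ∝ R²T⁴ gives L_K/L_N = (1.20)² × (0.7133)⁴ = 1.440 × 0.2589 = 0.3728.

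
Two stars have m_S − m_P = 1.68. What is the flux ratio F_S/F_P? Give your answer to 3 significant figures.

0.213

F_S/F_P = 10^(−(m_S − m_P)/2.5) = 10^(-1.68/2.5) = 10^-0.672 = 0.2128.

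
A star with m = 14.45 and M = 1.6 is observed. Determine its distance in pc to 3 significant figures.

3.72×10^3 pc

m − M = 5 log₁₀(d/10 pc)
14.45 − (1.6) = 12.85 = 5 log₁₀(d/10)
d = 10 × 10^(12.85/5) = 10 × 10^2.570 = 3715 pc.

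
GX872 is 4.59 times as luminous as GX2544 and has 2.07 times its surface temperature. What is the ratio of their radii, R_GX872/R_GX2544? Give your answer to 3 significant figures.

L ∝ R²T⁴ gives R ∝ √L / T², so
R_GX872/R_GX2544 = √(4.59) / (2.07)² = 2.142 / 4.285 = 0.5000.

0.500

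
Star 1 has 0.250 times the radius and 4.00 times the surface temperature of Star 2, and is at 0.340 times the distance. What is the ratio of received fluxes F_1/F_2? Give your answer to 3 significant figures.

L_1/L_2 = (R_1/R_2)²(T_1/T_2)⁴ = (0.250)² × (4.00)⁴ = 16.00.
F_1/F_2 = (L_1/L_2)/(d_1/d_2)² = 16.00 / (0.340)² = 138.4.

138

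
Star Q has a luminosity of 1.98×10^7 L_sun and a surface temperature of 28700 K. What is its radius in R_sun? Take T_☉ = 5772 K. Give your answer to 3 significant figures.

180 R_sun

R/R_☉ = √(L/L_☉) / (T/T_☉)² = √(1.98×10^7) / (4.972)²
       = 4450 / 24.72 = 180.0.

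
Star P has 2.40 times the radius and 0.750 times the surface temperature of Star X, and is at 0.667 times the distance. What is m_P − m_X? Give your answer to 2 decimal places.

-1.53

L_P/L_X = (2.40)²(0.750)⁴ = 1.823.
F_P/F_X = (L_P/L_X)/(d_P/d_X)² = 1.823/0.4449 = 4.097.
m_P − m_X = −2.5 log₁₀(4.097) = -1.53.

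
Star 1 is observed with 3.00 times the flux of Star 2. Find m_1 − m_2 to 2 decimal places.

-1.19

m_1 − m_2 = −2.5 log₁₀(F_1/F_2) = −2.5 log₁₀(3.00) = −2.5 × (0.477) = -1.193.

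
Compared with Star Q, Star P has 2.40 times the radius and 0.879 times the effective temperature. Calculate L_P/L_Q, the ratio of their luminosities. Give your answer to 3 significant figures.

From the Stefan–Boltzmann law, L ∝ R²T⁴, so
L_P/L_Q = (R_P/R_Q)² (T_P/T_Q)⁴ = (2.40)² × (0.879)⁴ = 5.760 × 0.5970 = 3.439.

3.44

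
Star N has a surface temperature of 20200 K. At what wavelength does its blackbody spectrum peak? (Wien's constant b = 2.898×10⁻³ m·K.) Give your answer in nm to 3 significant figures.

λ_max = b/T = 2.898×10⁻³ / 20200 = 1.43×10^-7 m = 143.5 nm.

143 nm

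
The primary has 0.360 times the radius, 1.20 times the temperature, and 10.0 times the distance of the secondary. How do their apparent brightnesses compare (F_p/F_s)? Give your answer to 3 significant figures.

L_p/L_s = (R_p/R_s)²(T_p/T_s)⁴ = (0.360)² × (1.20)⁴ = 0.2687.
F_p/F_s = (L_p/L_s)/(d_p/d_s)² = 0.2687 / (10.0)² = 0.002687.

0.00269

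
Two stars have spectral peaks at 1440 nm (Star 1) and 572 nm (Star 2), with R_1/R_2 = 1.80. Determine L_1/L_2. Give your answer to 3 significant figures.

0.0807

Wien's law gives T ∝ 1/λ_max, so T_1/T_2 = λ_2/λ_1 = 572/1440 = 0.3972.
Then L ∝ R²T⁴ gives L_1/L_2 = (1.80)² × (0.3972)⁴ = 3.240 × 0.02490 = 0.08066.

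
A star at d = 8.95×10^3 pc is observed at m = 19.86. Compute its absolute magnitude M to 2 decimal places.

5.10

M = m − 5 log₁₀(d/10 pc) = 19.86 − 5 log₁₀(8.95×10^3/10)
  = 19.86 − 5 × 2.952 = 19.86 − 14.76 = 5.10.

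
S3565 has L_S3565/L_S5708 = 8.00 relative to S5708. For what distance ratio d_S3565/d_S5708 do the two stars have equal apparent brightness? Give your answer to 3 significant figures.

2.83

Equal flux requires L_S3565/d_S3565² = L_S5708/d_S5708², so d_S3565/d_S5708 = √(L_S3565/L_S5708)
= √(8.00) = 2.828.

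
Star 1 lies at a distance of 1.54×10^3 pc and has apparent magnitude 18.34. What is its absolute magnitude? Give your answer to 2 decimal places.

7.40

M = m − 5 log₁₀(d/10 pc) = 18.34 − 5 log₁₀(1.54×10^3/10)
  = 18.34 − 5 × 2.188 = 18.34 − 10.94 = 7.40.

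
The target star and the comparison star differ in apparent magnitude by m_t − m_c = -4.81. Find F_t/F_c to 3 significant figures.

83.9

F_t/F_c = 10^(−(m_t − m_c)/2.5) = 10^(4.81/2.5) = 10^1.924 = 83.95.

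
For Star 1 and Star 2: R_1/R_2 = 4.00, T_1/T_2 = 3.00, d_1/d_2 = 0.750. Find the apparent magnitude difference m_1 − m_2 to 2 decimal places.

-8.41

L_1/L_2 = (4.00)²(3.00)⁴ = 1296.
F_1/F_2 = (L_1/L_2)/(d_1/d_2)² = 1296/0.5625 = 2304.
m_1 − m_2 = −2.5 log₁₀(2304) = -8.41.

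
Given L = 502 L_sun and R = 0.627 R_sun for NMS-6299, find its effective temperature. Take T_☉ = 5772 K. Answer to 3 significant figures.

T/T_☉ = (L/L_☉)^(1/4) / (R/R_☉)^(1/2)
T = 5772 × (502)^(1/4) / √(0.627) = 5772 × 4.733 / 0.7918 = 3.450×10^4 K.

3.45×10^4 K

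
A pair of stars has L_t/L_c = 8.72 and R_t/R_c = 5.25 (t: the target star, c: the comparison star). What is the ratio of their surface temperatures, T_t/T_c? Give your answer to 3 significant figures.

L ∝ R²T⁴ gives T ∝ (L/R²)^(1/4), so
T_t/T_c = (8.72 / 5.25²)^(1/4) = (0.3164)^(1/4) = 0.7500.

0.750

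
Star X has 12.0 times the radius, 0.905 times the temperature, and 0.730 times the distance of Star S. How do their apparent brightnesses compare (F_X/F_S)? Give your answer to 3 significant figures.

181

L_X/L_S = (R_X/R_S)²(T_X/T_S)⁴ = (12.0)² × (0.905)⁴ = 96.60.
F_X/F_S = (L_X/L_S)/(d_X/d_S)² = 96.60 / (0.730)² = 181.3.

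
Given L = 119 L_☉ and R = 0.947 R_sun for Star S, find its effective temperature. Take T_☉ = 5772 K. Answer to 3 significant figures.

T/T_☉ = (L/L_☉)^(1/4) / (R/R_☉)^(1/2)
T = 5772 × (119)^(1/4) / √(0.947) = 5772 × 3.303 / 0.9731 = 1.959×10^4 K.

1.96×10^4 K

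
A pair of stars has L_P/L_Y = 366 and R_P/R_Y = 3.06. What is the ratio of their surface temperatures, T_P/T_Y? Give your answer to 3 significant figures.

L ∝ R²T⁴ gives T ∝ (L/R²)^(1/4), so
T_P/T_Y = (366 / 3.06²)^(1/4) = (39.09)^(1/4) = 2.500.

2.50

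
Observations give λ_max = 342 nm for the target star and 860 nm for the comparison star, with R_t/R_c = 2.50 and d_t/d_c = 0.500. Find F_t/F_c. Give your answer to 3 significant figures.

Wien's law: T_t/T_c = λ_c/λ_t = 860/342 = 2.515.
L_t/L_c = (R_t/R_c)²(T_t/T_c)⁴ = (2.50)²(2.515)⁴ = 249.9.
F_t/F_c = (L_t/L_c)/(d_t/d_c)² = 249.9/(0.500)² = 999.6.

1.00×10^3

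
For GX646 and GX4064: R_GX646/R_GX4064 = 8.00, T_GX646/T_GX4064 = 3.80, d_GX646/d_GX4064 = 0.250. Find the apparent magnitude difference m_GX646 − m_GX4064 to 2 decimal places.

-13.32

L_GX646/L_GX4064 = (8.00)²(3.80)⁴ = 1.334×10^4.
F_GX646/F_GX4064 = (L_GX646/L_GX4064)/(d_GX646/d_GX4064)² = 1.334×10^4/0.06250 = 2.135×10^5.
m_GX646 − m_GX4064 = −2.5 log₁₀(2.135×10^5) = -13.32.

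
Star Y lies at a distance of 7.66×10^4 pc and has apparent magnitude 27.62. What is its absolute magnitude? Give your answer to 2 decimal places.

M = m − 5 log₁₀(d/10 pc) = 27.62 − 5 log₁₀(7.66×10^4/10)
  = 27.62 − 5 × 3.884 = 27.62 − 19.42 = 8.20.

8.20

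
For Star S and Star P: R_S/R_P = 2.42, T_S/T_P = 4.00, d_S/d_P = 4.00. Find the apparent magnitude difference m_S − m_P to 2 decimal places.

L_S/L_P = (2.42)²(4.00)⁴ = 1499.
F_S/F_P = (L_S/L_P)/(d_S/d_P)² = 1499/16.00 = 93.70.
m_S − m_P = −2.5 log₁₀(93.70) = -4.93.

-4.93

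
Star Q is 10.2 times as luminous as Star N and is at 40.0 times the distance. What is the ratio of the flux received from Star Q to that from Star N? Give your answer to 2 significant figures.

0.0064

F = L/(4πd²), so F_Q/F_N = (L_Q/L_N) / (d_Q/d_N)²
= 10.2 / (40.0)² = 10.2 / 1600 = 0.006375.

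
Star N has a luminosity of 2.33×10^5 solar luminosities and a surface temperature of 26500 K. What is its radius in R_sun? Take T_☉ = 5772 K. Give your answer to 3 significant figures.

R/R_☉ = √(L/L_☉) / (T/T_☉)² = √(2.33×10^5) / (4.591)²
       = 482.7 / 21.08 = 22.90.

22.9 R_sun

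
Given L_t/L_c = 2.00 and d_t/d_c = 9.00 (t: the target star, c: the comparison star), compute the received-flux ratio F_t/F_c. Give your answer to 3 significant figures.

F = L/(4πd²), so F_t/F_c = (L_t/L_c) / (d_t/d_c)²
= 2.00 / (9.00)² = 2.00 / 81.00 = 0.02469.

0.0247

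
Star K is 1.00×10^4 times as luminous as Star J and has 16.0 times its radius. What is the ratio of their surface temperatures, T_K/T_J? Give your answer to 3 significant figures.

2.50

L ∝ R²T⁴ gives T ∝ (L/R²)^(1/4), so
T_K/T_J = (1.00×10^4 / 16.0²)^(1/4) = (39.06)^(1/4) = 2.500.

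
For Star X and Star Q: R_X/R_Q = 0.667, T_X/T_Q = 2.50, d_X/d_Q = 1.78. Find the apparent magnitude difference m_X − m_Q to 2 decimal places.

L_X/L_Q = (0.667)²(2.50)⁴ = 17.38.
F_X/F_Q = (L_X/L_Q)/(d_X/d_Q)² = 17.38/3.168 = 5.485.
m_X − m_Q = −2.5 log₁₀(5.485) = -1.85.

-1.85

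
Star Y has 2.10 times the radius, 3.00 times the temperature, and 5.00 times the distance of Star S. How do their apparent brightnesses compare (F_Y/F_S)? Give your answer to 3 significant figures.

L_Y/L_S = (R_Y/R_S)²(T_Y/T_S)⁴ = (2.10)² × (3.00)⁴ = 357.2.
F_Y/F_S = (L_Y/L_S)/(d_Y/d_S)² = 357.2 / (5.00)² = 14.29.

14.3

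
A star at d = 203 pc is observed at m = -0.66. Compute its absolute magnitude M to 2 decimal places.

M = m − 5 log₁₀(d/10 pc) = -0.66 − 5 log₁₀(203/10)
  = -0.66 − 5 × 1.307 = -0.66 − 6.54 = -7.20.

-7.20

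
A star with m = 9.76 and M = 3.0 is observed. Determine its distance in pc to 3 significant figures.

225 pc

m − M = 5 log₁₀(d/10 pc)
9.76 − (3.0) = 6.76 = 5 log₁₀(d/10)
d = 10 × 10^(6.76/5) = 10 × 10^1.352 = 224.9 pc.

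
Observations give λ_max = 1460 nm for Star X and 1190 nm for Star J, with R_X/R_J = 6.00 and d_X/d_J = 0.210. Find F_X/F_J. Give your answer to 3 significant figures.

Wien's law: T_X/T_J = λ_J/λ_X = 1190/1460 = 0.8151.
L_X/L_J = (R_X/R_J)²(T_X/T_J)⁴ = (6.00)²(0.8151)⁴ = 15.89.
F_X/F_J = (L_X/L_J)/(d_X/d_J)² = 15.89/(0.210)² = 360.3.

360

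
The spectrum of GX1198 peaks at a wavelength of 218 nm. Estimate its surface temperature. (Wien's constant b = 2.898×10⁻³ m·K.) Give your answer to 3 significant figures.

1.33×10^4 K

T = b/λ_max = 2.898×10⁻³ / (218×10⁻⁹) = 1.329×10^4 K.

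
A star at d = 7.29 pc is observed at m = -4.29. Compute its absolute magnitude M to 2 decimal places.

M = m − 5 log₁₀(d/10 pc) = -4.29 − 5 log₁₀(7.29/10)
  = -4.29 − 5 × -0.137 = -4.29 − -0.69 = -3.60.

-3.60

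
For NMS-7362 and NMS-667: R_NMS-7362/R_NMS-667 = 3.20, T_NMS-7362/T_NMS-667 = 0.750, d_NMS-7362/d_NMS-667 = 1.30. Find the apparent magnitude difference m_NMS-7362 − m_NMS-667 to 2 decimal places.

L_NMS-7362/L_NMS-667 = (3.20)²(0.750)⁴ = 3.240.
F_NMS-7362/F_NMS-667 = (L_NMS-7362/L_NMS-667)/(d_NMS-7362/d_NMS-667)² = 3.240/1.690 = 1.917.
m_NMS-7362 − m_NMS-667 = −2.5 log₁₀(1.917) = -0.71.

-0.71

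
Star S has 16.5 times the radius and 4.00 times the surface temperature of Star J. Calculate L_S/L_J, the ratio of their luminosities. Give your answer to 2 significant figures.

7.0×10^4

From the Stefan–Boltzmann law, L ∝ R²T⁴, so
L_S/L_J = (R_S/R_J)² (T_S/T_J)⁴ = (16.5)² × (4.00)⁴ = 272.2 × 256.0 = 6.970×10^4.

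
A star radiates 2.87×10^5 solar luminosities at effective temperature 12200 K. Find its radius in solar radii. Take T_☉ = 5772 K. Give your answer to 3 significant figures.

R/R_☉ = √(L/L_☉) / (T/T_☉)² = √(2.87×10^5) / (2.114)²
       = 535.7 / 4.468 = 119.9.

120 solar radii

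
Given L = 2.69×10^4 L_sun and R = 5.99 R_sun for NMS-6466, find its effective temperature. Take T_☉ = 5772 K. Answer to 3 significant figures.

T/T_☉ = (L/L_☉)^(1/4) / (R/R_☉)^(1/2)
T = 5772 × (2.69×10^4)^(1/4) / √(5.99) = 5772 × 12.81 / 2.447 = 3.020×10^4 K.

3.02×10^4 K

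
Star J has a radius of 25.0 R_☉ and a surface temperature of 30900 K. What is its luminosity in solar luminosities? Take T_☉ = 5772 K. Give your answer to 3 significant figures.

5.13×10^5 solar luminosities

L/L_☉ = (R/R_☉)² (T/T_☉)⁴ = (25.0)² × (30900/5772)⁴
       = 625.0 × (5.353)⁴ = 625.0 × 821.4 = 5.133×10^5.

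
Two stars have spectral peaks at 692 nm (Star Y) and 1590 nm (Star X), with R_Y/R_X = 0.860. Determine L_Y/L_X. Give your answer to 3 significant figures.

20.6

Wien's law gives T ∝ 1/λ_max, so T_Y/T_X = λ_X/λ_Y = 1590/692 = 2.298.
Then L ∝ R²T⁴ gives L_Y/L_X = (0.860)² × (2.298)⁴ = 0.7396 × 27.87 = 20.61.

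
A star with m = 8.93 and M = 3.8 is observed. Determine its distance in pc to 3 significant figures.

m − M = 5 log₁₀(d/10 pc)
8.93 − (3.8) = 5.13 = 5 log₁₀(d/10)
d = 10 × 10^(5.13/5) = 10 × 10^1.026 = 106.2 pc.

106 pc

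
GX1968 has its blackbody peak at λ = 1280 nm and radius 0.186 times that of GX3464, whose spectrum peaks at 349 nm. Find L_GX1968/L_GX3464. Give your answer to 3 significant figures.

Wien's law gives T ∝ 1/λ_max, so T_GX1968/T_GX3464 = λ_GX3464/λ_GX1968 = 349/1280 = 0.2727.
Then L ∝ R²T⁴ gives L_GX1968/L_GX3464 = (0.186)² × (0.2727)⁴ = 0.03460 × 0.005527 = 1.912×10^-4.

1.91×10^-4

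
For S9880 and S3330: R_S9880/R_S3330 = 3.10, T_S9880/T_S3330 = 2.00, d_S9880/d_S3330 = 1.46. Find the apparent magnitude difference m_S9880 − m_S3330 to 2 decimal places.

-4.65

L_S9880/L_S3330 = (3.10)²(2.00)⁴ = 153.8.
F_S9880/F_S3330 = (L_S9880/L_S3330)/(d_S9880/d_S3330)² = 153.8/2.132 = 72.13.
m_S9880 − m_S3330 = −2.5 log₁₀(72.13) = -4.65.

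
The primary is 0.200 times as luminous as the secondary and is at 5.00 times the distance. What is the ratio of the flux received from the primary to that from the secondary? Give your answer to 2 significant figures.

0.0080

F = L/(4πd²), so F_p/F_s = (L_p/L_s) / (d_p/d_s)²
= 0.200 / (5.00)² = 0.200 / 25.00 = 0.008000.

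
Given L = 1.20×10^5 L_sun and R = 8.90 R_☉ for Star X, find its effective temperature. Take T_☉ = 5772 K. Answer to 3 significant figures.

3.60×10^4 K

T/T_☉ = (L/L_☉)^(1/4) / (R/R_☉)^(1/2)
T = 5772 × (1.20×10^5)^(1/4) / √(8.90) = 5772 × 18.61 / 2.983 = 3.601×10^4 K.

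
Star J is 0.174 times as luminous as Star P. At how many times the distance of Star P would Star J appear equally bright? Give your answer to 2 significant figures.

0.42

Equal flux requires L_J/d_J² = L_P/d_P², so d_J/d_P = √(L_J/L_P)
= √(0.174) = 0.4171.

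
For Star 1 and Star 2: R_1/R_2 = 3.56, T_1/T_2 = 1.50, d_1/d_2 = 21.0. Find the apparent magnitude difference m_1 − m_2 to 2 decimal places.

2.09

L_1/L_2 = (3.56)²(1.50)⁴ = 64.16.
F_1/F_2 = (L_1/L_2)/(d_1/d_2)² = 64.16/441.0 = 0.1455.
m_1 − m_2 = −2.5 log₁₀(0.1455) = 2.09.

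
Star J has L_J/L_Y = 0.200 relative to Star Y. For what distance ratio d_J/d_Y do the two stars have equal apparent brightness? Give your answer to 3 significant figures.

Equal flux requires L_J/d_J² = L_Y/d_Y², so d_J/d_Y = √(L_J/L_Y)
= √(0.200) = 0.4472.

0.447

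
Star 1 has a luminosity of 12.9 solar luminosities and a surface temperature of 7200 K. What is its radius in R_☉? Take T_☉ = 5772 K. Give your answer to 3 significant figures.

R/R_☉ = √(L/L_☉) / (T/T_☉)² = √(12.9) / (1.247)²
       = 3.592 / 1.556 = 2.308.

2.31 R_☉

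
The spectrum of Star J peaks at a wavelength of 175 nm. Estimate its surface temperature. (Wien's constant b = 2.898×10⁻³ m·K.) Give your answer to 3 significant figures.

1.66×10^4 K

T = b/λ_max = 2.898×10⁻³ / (175×10⁻⁹) = 1.656×10^4 K.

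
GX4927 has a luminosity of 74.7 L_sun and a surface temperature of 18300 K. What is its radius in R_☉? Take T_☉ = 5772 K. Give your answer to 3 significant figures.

R/R_☉ = √(L/L_☉) / (T/T_☉)² = √(74.7) / (3.170)²
       = 8.643 / 10.05 = 0.8598.

0.860 R_☉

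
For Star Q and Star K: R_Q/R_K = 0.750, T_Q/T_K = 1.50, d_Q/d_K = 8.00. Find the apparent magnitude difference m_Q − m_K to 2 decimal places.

3.38

L_Q/L_K = (0.750)²(1.50)⁴ = 2.848.
F_Q/F_K = (L_Q/L_K)/(d_Q/d_K)² = 2.848/64.00 = 0.04449.
m_Q − m_K = −2.5 log₁₀(0.04449) = 3.38.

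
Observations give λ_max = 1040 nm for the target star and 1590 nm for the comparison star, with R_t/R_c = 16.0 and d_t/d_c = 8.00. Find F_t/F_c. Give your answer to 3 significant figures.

21.9

Wien's law: T_t/T_c = λ_c/λ_t = 1590/1040 = 1.529.
L_t/L_c = (R_t/R_c)²(T_t/T_c)⁴ = (16.0)²(1.529)⁴ = 1399.
F_t/F_c = (L_t/L_c)/(d_t/d_c)² = 1399/(8.00)² = 21.85.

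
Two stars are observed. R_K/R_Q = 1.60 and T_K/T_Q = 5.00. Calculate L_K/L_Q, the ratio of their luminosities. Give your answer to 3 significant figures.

1.60×10^3

From the Stefan–Boltzmann law, L ∝ R²T⁴, so
L_K/L_Q = (R_K/R_Q)² (T_K/T_Q)⁴ = (1.60)² × (5.00)⁴ = 2.560 × 625.0 = 1600.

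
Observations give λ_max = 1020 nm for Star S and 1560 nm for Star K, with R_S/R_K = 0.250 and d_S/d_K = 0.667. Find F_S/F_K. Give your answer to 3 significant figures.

Wien's law: T_S/T_K = λ_K/λ_S = 1560/1020 = 1.529.
L_S/L_K = (R_S/R_K)²(T_S/T_K)⁴ = (0.250)²(1.529)⁴ = 0.3420.
F_S/F_K = (L_S/L_K)/(d_S/d_K)² = 0.3420/(0.667)² = 0.7686.

0.769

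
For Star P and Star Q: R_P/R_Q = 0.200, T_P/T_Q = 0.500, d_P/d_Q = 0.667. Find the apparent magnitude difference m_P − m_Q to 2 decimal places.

5.63

L_P/L_Q = (0.200)²(0.500)⁴ = 0.002500.
F_P/F_Q = (L_P/L_Q)/(d_P/d_Q)² = 0.002500/0.4449 = 0.005619.
m_P − m_Q = −2.5 log₁₀(0.005619) = 5.63.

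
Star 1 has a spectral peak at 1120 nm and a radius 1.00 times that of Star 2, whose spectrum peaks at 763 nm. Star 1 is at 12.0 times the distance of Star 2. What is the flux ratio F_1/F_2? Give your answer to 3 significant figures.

Wien's law: T_1/T_2 = λ_2/λ_1 = 763/1120 = 0.6813.
L_1/L_2 = (R_1/R_2)²(T_1/T_2)⁴ = (1.00)²(0.6813)⁴ = 0.2154.
F_1/F_2 = (L_1/L_2)/(d_1/d_2)² = 0.2154/(12.0)² = 0.001496.

0.00150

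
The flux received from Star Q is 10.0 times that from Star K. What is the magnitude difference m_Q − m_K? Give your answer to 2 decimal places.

-2.50

m_Q − m_K = −2.5 log₁₀(F_Q/F_K) = −2.5 log₁₀(10.0) = −2.5 × (1.000) = -2.500.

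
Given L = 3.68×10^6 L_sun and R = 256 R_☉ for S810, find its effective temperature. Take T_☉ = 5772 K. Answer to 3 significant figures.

1.58×10^4 K

T/T_☉ = (L/L_☉)^(1/4) / (R/R_☉)^(1/2)
T = 5772 × (3.68×10^6)^(1/4) / √(256) = 5772 × 43.80 / 16.00 = 1.580×10^4 K.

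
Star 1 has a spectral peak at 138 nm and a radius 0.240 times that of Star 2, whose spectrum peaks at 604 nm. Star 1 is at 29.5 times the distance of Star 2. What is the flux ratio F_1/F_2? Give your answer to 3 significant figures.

0.0243

Wien's law: T_1/T_2 = λ_2/λ_1 = 604/138 = 4.377.
L_1/L_2 = (R_1/R_2)²(T_1/T_2)⁴ = (0.240)²(4.377)⁴ = 21.14.
F_1/F_2 = (L_1/L_2)/(d_1/d_2)² = 21.14/(29.5)² = 0.02429.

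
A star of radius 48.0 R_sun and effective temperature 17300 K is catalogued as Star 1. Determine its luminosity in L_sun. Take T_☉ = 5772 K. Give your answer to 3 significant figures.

1.86×10^5 L_sun

L/L_☉ = (R/R_☉)² (T/T_☉)⁴ = (48.0)² × (17300/5772)⁴
       = 2304 × (2.997)⁴ = 2304 × 80.70 = 1.859×10^5.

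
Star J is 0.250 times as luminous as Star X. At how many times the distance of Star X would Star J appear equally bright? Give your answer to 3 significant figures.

Equal flux requires L_J/d_J² = L_X/d_X², so d_J/d_X = √(L_J/L_X)
= √(0.250) = 0.5000.

0.500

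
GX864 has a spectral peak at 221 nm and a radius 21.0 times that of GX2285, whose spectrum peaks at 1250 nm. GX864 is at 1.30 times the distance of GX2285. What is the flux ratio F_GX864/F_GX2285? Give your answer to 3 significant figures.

2.67×10^5

Wien's law: T_GX864/T_GX2285 = λ_GX2285/λ_GX864 = 1250/221 = 5.656.
L_GX864/L_GX2285 = (R_GX864/R_GX2285)²(T_GX864/T_GX2285)⁴ = (21.0)²(5.656)⁴ = 4.513×10^5.
F_GX864/F_GX2285 = (L_GX864/L_GX2285)/(d_GX864/d_GX2285)² = 4.513×10^5/(1.30)² = 2.671×10^5.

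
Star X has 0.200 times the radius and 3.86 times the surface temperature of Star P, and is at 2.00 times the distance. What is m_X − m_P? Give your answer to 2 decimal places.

L_X/L_P = (0.200)²(3.86)⁴ = 8.880.
F_X/F_P = (L_X/L_P)/(d_X/d_P)² = 8.880/4.000 = 2.220.
m_X − m_P = −2.5 log₁₀(2.220) = -0.87.

-0.87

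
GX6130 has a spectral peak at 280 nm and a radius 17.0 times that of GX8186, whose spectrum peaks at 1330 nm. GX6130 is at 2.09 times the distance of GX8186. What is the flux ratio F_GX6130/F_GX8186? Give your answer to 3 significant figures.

3.37×10^4

Wien's law: T_GX6130/T_GX8186 = λ_GX8186/λ_GX6130 = 1330/280 = 4.750.
L_GX6130/L_GX8186 = (R_GX6130/R_GX8186)²(T_GX6130/T_GX8186)⁴ = (17.0)²(4.750)⁴ = 1.471×10^5.
F_GX6130/F_GX8186 = (L_GX6130/L_GX8186)/(d_GX6130/d_GX8186)² = 1.471×10^5/(2.09)² = 3.368×10^4.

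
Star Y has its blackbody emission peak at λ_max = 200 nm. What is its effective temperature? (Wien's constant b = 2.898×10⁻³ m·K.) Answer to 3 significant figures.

T = b/λ_max = 2.898×10⁻³ / (200×10⁻⁹) = 1.449×10^4 K.

1.45×10^4 K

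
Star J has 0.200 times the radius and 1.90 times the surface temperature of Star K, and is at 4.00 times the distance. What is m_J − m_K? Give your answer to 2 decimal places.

3.72

L_J/L_K = (0.200)²(1.90)⁴ = 0.5213.
F_J/F_K = (L_J/L_K)/(d_J/d_K)² = 0.5213/16.00 = 0.03258.
m_J − m_K = −2.5 log₁₀(0.03258) = 3.72.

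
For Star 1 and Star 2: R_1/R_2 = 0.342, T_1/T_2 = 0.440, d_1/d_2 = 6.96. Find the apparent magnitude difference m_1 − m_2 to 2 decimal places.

10.11

L_1/L_2 = (0.342)²(0.440)⁴ = 0.004384.
F_1/F_2 = (L_1/L_2)/(d_1/d_2)² = 0.004384/48.44 = 9.050×10^-5.
m_1 − m_2 = −2.5 log₁₀(9.050×10^-5) = 10.11.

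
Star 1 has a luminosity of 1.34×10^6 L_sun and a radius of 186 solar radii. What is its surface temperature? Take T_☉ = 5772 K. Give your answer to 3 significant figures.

1.44×10^4 K

T/T_☉ = (L/L_☉)^(1/4) / (R/R_☉)^(1/2)
T = 5772 × (1.34×10^6)^(1/4) / √(186) = 5772 × 34.02 / 13.64 = 1.440×10^4 K.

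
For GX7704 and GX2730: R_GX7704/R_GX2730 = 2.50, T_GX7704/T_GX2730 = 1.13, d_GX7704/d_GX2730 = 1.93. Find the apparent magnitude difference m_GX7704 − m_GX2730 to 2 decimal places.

-1.09

L_GX7704/L_GX2730 = (2.50)²(1.13)⁴ = 10.19.
F_GX7704/F_GX2730 = (L_GX7704/L_GX2730)/(d_GX7704/d_GX2730)² = 10.19/3.725 = 2.736.
m_GX7704 − m_GX2730 = −2.5 log₁₀(2.736) = -1.09.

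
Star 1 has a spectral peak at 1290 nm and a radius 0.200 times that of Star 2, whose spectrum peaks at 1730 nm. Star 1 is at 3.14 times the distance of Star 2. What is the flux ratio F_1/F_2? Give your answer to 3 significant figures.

Wien's law: T_1/T_2 = λ_2/λ_1 = 1730/1290 = 1.341.
L_1/L_2 = (R_1/R_2)²(T_1/T_2)⁴ = (0.200)²(1.341)⁴ = 0.1294.
F_1/F_2 = (L_1/L_2)/(d_1/d_2)² = 0.1294/(3.14)² = 0.01312.

0.0131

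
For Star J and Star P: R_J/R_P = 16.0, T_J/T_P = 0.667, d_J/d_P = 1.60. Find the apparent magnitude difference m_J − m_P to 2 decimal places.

L_J/L_P = (16.0)²(0.667)⁴ = 50.67.
F_J/F_P = (L_J/L_P)/(d_J/d_P)² = 50.67/2.560 = 19.79.
m_J − m_P = −2.5 log₁₀(19.79) = -3.24.

-3.24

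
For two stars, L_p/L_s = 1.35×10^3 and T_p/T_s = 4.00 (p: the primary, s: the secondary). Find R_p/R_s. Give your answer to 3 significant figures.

2.30

L ∝ R²T⁴ gives R ∝ √L / T², so
R_p/R_s = √(1.35×10^3) / (4.00)² = 36.74 / 16.00 = 2.296.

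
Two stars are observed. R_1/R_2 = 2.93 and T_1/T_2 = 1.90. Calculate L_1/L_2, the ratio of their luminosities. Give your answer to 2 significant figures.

From the Stefan–Boltzmann law, L ∝ R²T⁴, so
L_1/L_2 = (R_1/R_2)² (T_1/T_2)⁴ = (2.93)² × (1.90)⁴ = 8.585 × 13.03 = 111.9.

1.1×10^2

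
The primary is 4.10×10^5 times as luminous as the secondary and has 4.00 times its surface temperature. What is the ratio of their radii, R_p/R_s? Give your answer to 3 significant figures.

L ∝ R²T⁴ gives R ∝ √L / T², so
R_p/R_s = √(4.10×10^5) / (4.00)² = 640.3 / 16.00 = 40.02.

40.0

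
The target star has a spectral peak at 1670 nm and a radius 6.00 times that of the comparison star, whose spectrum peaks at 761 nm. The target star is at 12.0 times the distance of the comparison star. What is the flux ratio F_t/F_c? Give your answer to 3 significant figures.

Wien's law: T_t/T_c = λ_c/λ_t = 761/1670 = 0.4557.
L_t/L_c = (R_t/R_c)²(T_t/T_c)⁴ = (6.00)²(0.4557)⁴ = 1.552.
F_t/F_c = (L_t/L_c)/(d_t/d_c)² = 1.552/(12.0)² = 0.01078.

0.0108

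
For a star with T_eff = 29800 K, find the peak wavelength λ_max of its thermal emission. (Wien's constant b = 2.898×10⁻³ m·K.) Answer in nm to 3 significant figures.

λ_max = b/T = 2.898×10⁻³ / 29800 = 9.72×10^-8 m = 97.25 nm.

97.2 nm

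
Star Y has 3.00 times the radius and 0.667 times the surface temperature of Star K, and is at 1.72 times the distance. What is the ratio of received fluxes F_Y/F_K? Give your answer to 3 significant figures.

L_Y/L_K = (R_Y/R_K)²(T_Y/T_K)⁴ = (3.00)² × (0.667)⁴ = 1.781.
F_Y/F_K = (L_Y/L_K)/(d_Y/d_K)² = 1.781 / (1.72)² = 0.6021.

0.602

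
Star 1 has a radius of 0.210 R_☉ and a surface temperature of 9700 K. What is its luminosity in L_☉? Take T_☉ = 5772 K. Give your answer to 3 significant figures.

L/L_☉ = (R/R_☉)² (T/T_☉)⁴ = (0.210)² × (9700/5772)⁴
       = 0.04410 × (1.681)⁴ = 0.04410 × 7.976 = 0.3517.

0.352 L_☉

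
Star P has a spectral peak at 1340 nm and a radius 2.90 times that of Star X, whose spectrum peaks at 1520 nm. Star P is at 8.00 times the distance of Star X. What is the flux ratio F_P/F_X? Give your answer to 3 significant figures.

0.218

Wien's law: T_P/T_X = λ_X/λ_P = 1520/1340 = 1.134.
L_P/L_X = (R_P/R_X)²(T_P/T_X)⁴ = (2.90)²(1.134)⁴ = 13.92.
F_P/F_X = (L_P/L_X)/(d_P/d_X)² = 13.92/(8.00)² = 0.2176.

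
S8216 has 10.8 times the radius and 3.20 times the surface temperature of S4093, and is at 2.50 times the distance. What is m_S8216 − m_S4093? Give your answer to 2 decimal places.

L_S8216/L_S4093 = (10.8)²(3.20)⁴ = 1.223×10^4.
F_S8216/F_S4093 = (L_S8216/L_S4093)/(d_S8216/d_S4093)² = 1.223×10^4/6.250 = 1957.
m_S8216 − m_S4093 = −2.5 log₁₀(1957) = -8.23.

-8.23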